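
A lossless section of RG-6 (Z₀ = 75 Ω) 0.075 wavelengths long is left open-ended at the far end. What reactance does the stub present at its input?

βl = 2π × 0.075 = 27°
tan(βl) = 0.51
For an open-ended stub, Z_in = −jZ_0·cot(βl) = −jZ_0/tan(βl)

X_in ≈ -147 Ω (capacitive)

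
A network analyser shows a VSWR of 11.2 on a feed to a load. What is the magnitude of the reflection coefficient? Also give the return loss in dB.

|Γ| ≈ 0.836; return loss ≈ 1.56 dB

|Γ| = (S − 1)/(S + 1) = (11.2 − 1)/(11.2 + 1) = 10.2/12.2
RL = −20·log₁₀|Γ| = −20·log₁₀(0.836)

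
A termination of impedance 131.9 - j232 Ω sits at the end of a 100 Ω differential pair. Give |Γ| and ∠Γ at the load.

Γ = (Z_L − Z_0)/(Z_L + Z_0) = (31.9 − j232)/(231.9 − j232)
|Γ| = 234/328 = 0.714

Γ ≈ 0.714 ∠ -37.2°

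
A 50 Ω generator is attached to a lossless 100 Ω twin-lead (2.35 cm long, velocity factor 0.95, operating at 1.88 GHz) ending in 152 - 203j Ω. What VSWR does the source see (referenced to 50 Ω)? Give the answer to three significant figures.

VSWR ≈ 2.92

λ = v/f = 0.95·c / 1.88 GHz = 0.152 m
βl = 2π·l/λ = 2π × 0.155 = 55.8°
tan(βl) = 1.47
Z_in = Z_0·(Z_L + jZ_0·tanβl)/(Z_0 + jZ_L·tanβl) = 23 − j26.9 Ω
Γ_s = (Z_in − Z_s)/(Z_in + Z_s) = (-27 − j26.9)/(73 − j26.9), |Γ_s| = 0.49
VSWR = (1 + |Γ_s|)/(1 − |Γ_s|)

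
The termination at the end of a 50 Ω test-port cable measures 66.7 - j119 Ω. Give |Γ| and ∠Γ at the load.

Γ ≈ 0.721 ∠ -36.5°

Γ = (Z_L − Z_0)/(Z_L + Z_0) = (16.7 − j119)/(116.7 − j119)
|Γ| = 120/167 = 0.721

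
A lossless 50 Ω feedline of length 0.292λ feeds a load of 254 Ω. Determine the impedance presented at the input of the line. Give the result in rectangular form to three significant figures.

Z_in ≈ 10.5 + j12.9 Ω

βl = 2π × 0.292 = 105°
tan(βl) = tan(105°) = -3.7
Z_in = Z_0·(Z_L + jZ_0·tanβl)/(Z_0 + jZ_L·tanβl)
     = 50·(254 − j185)/(50 − j940)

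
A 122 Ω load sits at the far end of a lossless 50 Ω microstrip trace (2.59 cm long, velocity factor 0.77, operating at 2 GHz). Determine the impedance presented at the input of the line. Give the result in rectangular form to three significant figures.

Z_in ≈ 20.9 − j6.76 Ω

λ = v/f = 0.77·c / 2 GHz = 0.116 m
βl = 2π·l/λ = 2π × 0.224 = 80.7°
tan(βl) = tan(80.7°) = 6.12
Z_in = Z_0·(Z_L + jZ_0·tanβl)/(Z_0 + jZ_L·tanβl)
     = 50·(122 + j306)/(50 + j747)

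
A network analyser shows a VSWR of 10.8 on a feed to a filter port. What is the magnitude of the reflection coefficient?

|Γ| ≈ 0.831

|Γ| = (S − 1)/(S + 1) = (10.8 − 1)/(10.8 + 1) = 9.8/11.8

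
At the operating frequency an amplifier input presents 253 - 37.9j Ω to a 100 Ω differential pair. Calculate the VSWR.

Γ = (Z_L − Z_0)/(Z_L + Z_0) = (153 − j37.9)/(353 − j37.9)
|Γ| = 158/355 = 0.444
VSWR = (1 + |Γ|)/(1 − |Γ|) = 1.44/0.556

VSWR ≈ 2.6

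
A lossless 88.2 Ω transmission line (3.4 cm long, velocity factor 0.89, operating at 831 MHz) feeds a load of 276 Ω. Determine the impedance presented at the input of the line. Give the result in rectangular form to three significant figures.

Z_in ≈ 63.5 − j86.6 Ω

λ = v/f = 0.89·c / 831 MHz = 0.321 m
βl = 2π·l/λ = 2π × 0.106 = 38.1°
tan(βl) = tan(38.1°) = 0.784
Z_in = Z_0·(Z_L + jZ_0·tanβl)/(Z_0 + jZ_L·tanβl)
     = 88.2·(276 + j69.1)/(88.2 + j216)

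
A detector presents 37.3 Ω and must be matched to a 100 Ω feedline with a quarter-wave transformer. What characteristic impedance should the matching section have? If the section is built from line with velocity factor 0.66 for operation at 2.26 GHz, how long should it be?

Z_qwt = √(Z_0·R_L) = √(100 × 37.3) = √3730
λ = 0.66·c/f = 0.0876 m, so l = λ/4 = 0.0219 m

Z_qwt ≈ 61.1 Ω; length ≈ 2.19 cm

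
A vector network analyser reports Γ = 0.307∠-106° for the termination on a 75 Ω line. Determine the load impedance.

Z_L = Z_0·(1 + Γ)/(1 − Γ) = 75·(0.915 − j0.295)/(1.08 + j0.295)

Z_L ≈ 53.8 − j35 Ω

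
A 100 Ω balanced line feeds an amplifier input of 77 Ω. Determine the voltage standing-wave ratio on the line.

VSWR ≈ 1.3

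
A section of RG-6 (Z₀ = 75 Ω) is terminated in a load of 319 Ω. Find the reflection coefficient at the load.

Γ = 0.619

Γ = (Z_L − Z_0)/(Z_L + Z_0) = (319 − 75)/(319 + 75) = 244/394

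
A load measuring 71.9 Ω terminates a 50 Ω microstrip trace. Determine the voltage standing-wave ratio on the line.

For a purely resistive load, VSWR = R_L/Z_0 or Z_0/R_L (whichever > 1) = 71.9/50

VSWR ≈ 1.44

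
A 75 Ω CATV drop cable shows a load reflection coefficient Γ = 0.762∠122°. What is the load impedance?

Z_L = Z_0·(1 + Γ)/(1 − Γ) = 75·(0.596 + j0.646)/(1.4 − j0.646)

Z_L ≈ 13.2 + j40.6 Ω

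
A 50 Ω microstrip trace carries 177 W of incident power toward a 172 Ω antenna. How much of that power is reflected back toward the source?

P_reflected ≈ 53.5 W

Γ = (172 − 50)/(172 + 50) = 0.55
|Γ|² = 0.302
P_refl = |Γ|²·P_inc = 53.5 W, P_del = (1 − |Γ|²)·P_inc = 124 W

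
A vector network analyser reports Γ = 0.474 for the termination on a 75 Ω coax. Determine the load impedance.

Z_L ≈ 210 Ω

Z_L = Z_0·(1 + Γ)/(1 − Γ) = 75·(1.47)/(0.526)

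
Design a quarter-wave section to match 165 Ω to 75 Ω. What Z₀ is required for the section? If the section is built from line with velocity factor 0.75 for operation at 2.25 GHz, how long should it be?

Z_qwt ≈ 111 Ω; length ≈ 2.5 cm

Z_qwt = √(Z_0·R_L) = √(75 × 165) = √12380
λ = 0.75·c/f = 0.1 m, so l = λ/4 = 0.025 m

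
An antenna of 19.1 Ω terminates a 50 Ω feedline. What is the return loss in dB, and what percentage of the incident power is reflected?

Γ = (19.1 − 50)/(19.1 + 50) = -0.447
RL = −20·log₁₀(0.447) = 6.99 dB
P_refl/P_inc = |Γ|² = 0.2

RL ≈ 6.99 dB; 20% of incident power reflected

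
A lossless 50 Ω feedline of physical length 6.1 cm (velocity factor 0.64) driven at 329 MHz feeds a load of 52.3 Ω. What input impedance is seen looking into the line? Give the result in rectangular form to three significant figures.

λ = v/f = 0.64·c / 329 MHz = 0.584 m
βl = 2π·l/λ = 2π × 0.105 = 37.6°
tan(βl) = tan(37.6°) = 0.771
Z_in = Z_0·(Z_L + jZ_0·tanβl)/(Z_0 + jZ_L·tanβl)
     = 50·(52.3 + j38.5)/(50 + j40.3)

Z_in ≈ 50.5 − j2.2 Ω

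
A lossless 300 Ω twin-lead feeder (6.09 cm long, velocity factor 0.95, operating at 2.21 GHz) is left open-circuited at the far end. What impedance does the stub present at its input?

Z_in ≈ +j1700 Ω

λ = v/f = 0.95·c / 2.21 GHz = 0.129 m
βl = 2π·l/λ = 2π × 0.472 = 170°
tan(βl) = -0.176
For an open-circuited stub, Z_in = −jZ_0·cot(βl) = −jZ_0/tan(βl)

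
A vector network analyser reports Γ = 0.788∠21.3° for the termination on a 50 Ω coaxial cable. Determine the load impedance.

Z_L = Z_0·(1 + Γ)/(1 − Γ) = 50·(1.73 + j0.286)/(0.266 − j0.286)

Z_L ≈ 124 + j188 Ω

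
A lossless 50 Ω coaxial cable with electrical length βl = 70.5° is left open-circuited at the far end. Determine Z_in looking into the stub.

Z_in ≈ −j17.7 Ω

tan(βl) = 2.82
For an open-circuited stub, Z_in = −jZ_0·cot(βl) = −jZ_0/tan(βl)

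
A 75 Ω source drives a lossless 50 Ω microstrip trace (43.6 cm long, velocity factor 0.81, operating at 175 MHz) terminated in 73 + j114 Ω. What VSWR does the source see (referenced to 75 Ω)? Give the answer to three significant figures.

VSWR ≈ 8.25

λ = v/f = 0.81·c / 175 MHz = 1.39 m
βl = 2π·l/λ = 2π × 0.314 = 113°
tan(βl) = -2.35
Z_in = Z_0·(Z_L + jZ_0·tanβl)/(Z_0 + jZ_L·tanβl) = 9.12 + j4.36 Ω
Γ_s = (Z_in − Z_s)/(Z_in + Z_s) = (-65.9 + j4.36)/(84.1 + j4.36), |Γ_s| = 0.784
VSWR = (1 + |Γ_s|)/(1 − |Γ_s|)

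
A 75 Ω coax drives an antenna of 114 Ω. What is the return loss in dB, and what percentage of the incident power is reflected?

RL ≈ 13.7 dB; 4.26% of incident power reflected

Γ = (114 − 75)/(114 + 75) = 0.206
RL = −20·log₁₀(0.206) = 13.7 dB
P_refl/P_inc = |Γ|² = 0.0426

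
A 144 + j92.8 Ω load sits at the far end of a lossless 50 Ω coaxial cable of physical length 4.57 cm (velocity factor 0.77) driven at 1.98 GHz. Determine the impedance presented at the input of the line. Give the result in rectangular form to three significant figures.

λ = v/f = 0.77·c / 1.98 GHz = 0.117 m
βl = 2π·l/λ = 2π × 0.392 = 141°
tan(βl) = tan(141°) = -0.809
Z_in = Z_0·(Z_L + jZ_0·tanβl)/(Z_0 + jZ_L·tanβl)
     = 50·(144 + j52.3)/(125 − j117)

Z_in ≈ 20.4 + j39.9 Ω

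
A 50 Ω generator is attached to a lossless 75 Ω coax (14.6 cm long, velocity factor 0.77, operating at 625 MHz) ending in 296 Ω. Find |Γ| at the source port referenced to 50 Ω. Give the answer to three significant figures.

λ = v/f = 0.77·c / 625 MHz = 0.37 m
βl = 2π·l/λ = 2π × 0.395 = 142°
tan(βl) = -0.775
Z_in = Z_0·(Z_L + jZ_0·tanβl)/(Z_0 + jZ_L·tanβl) = 45.7 + j81.8 Ω
Γ_s = (Z_in − Z_s)/(Z_in + Z_s) = (-4.28 + j81.8)/(95.7 + j81.8), |Γ_s| = 0.65

|Γ| ≈ 0.65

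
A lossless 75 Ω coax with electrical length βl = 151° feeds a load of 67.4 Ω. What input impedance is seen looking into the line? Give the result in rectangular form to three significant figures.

tan(βl) = tan(151°) = -0.554
Z_in = Z_0·(Z_L + jZ_0·tanβl)/(Z_0 + jZ_L·tanβl)
     = 75·(67.4 − j41.6)/(75 − j37.4)

Z_in ≈ 70.6 − j6.41 Ω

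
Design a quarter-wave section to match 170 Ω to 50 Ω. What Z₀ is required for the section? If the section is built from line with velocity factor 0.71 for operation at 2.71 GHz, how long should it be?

Z_qwt ≈ 92.2 Ω; length ≈ 1.96 cm

Z_qwt = √(Z_0·R_L) = √(50 × 170) = √8500
λ = 0.71·c/f = 0.0786 m, so l = λ/4 = 0.0196 m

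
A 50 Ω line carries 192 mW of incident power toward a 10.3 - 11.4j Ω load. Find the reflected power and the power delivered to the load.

P_reflected ≈ 87 mW; P_delivered ≈ 105 mW

|Γ| = |(-39.7 − j11.4)/(60.3 − j11.4)| = 0.673
|Γ|² = 0.453
P_refl = |Γ|²·P_inc = 87 mW, P_del = (1 − |Γ|²)·P_inc = 105 mW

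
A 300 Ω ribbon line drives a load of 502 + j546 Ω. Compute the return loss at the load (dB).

Γ = (202 + j546)/(802 + j546), |Γ| = 0.6
RL = −20·log₁₀|Γ| = −20·log₁₀(0.6)

RL ≈ 4.44 dB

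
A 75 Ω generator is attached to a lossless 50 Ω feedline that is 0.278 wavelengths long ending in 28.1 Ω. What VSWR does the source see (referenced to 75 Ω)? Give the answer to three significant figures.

βl = 2π × 0.278 = 100°
tan(βl) = -5.63
Z_in = Z_0·(Z_L + jZ_0·tanβl)/(Z_0 + jZ_L·tanβl) = 83.4 − j17.5 Ω
Γ_s = (Z_in − Z_s)/(Z_in + Z_s) = (8.43 − j17.5)/(158 − j17.5), |Γ_s| = 0.122
VSWR = (1 + |Γ_s|)/(1 − |Γ_s|)

VSWR ≈ 1.28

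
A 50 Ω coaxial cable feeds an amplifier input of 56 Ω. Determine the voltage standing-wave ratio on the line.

VSWR ≈ 1.12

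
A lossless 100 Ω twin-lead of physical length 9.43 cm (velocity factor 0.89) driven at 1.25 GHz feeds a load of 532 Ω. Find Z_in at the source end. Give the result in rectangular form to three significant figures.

λ = v/f = 0.89·c / 1.25 GHz = 0.214 m
βl = 2π·l/λ = 2π × 0.441 = 159°
tan(βl) = tan(159°) = -0.385
Z_in = Z_0·(Z_L + jZ_0·tanβl)/(Z_0 + jZ_L·tanβl)
     = 100·(532 − j38.5)/(100 − j205)

Z_in ≈ 117 + j202 Ω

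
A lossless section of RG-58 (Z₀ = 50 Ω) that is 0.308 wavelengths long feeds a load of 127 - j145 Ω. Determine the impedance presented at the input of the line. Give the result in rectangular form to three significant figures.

βl = 2π × 0.308 = 111°
tan(βl) = tan(111°) = -2.62
Z_in = Z_0·(Z_L + jZ_0·tanβl)/(Z_0 + jZ_L·tanβl)
     = 50·(127 − j276)/(-330 − j333)

Z_in ≈ 11.4 + j30.3 Ω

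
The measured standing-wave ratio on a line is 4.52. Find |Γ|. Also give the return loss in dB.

|Γ| ≈ 0.638; return loss ≈ 3.91 dB

|Γ| = (S − 1)/(S + 1) = (4.52 − 1)/(4.52 + 1) = 3.52/5.52
RL = −20·log₁₀|Γ| = −20·log₁₀(0.638)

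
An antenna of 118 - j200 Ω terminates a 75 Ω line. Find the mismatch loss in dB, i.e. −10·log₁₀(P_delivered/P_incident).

mismatch loss ≈ 3.39 dB

Γ = (43 − j200)/(193 − j200), |Γ| = 0.736
|Γ|² = 0.542, so P_del/P_inc = 1 − |Γ|² = 0.458
ML = −10·log₁₀(1 − |Γ|²)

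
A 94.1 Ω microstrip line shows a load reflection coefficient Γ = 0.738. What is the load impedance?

Z_L ≈ 624 Ω

Z_L = Z_0·(1 + Γ)/(1 − Γ) = 94.1·(1.74)/(0.262)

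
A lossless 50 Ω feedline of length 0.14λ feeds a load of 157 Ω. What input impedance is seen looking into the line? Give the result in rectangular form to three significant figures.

βl = 2π × 0.14 = 50.4°
tan(βl) = tan(50.4°) = 1.21
Z_in = Z_0·(Z_L + jZ_0·tanβl)/(Z_0 + jZ_L·tanβl)
     = 50·(157 + j60.4)/(50 + j190)

Z_in ≈ 25.1 − j34.8 Ω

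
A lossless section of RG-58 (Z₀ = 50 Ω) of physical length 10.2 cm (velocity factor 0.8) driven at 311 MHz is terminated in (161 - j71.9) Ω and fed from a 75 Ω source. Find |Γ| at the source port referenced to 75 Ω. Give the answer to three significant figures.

|Γ| ≈ 0.656

λ = v/f = 0.8·c / 311 MHz = 0.772 m
βl = 2π·l/λ = 2π × 0.132 = 47.6°
tan(βl) = 1.09
Z_in = Z_0·(Z_L + jZ_0·tanβl)/(Z_0 + jZ_L·tanβl) = 18.6 − j32.1 Ω
Γ_s = (Z_in − Z_s)/(Z_in + Z_s) = (-56.4 − j32.1)/(93.6 − j32.1), |Γ_s| = 0.656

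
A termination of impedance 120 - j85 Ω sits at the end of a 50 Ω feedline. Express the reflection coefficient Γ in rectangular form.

Γ = (Z_L − Z_0)/(Z_L + Z_0) = (70 − j85)/(170 − j85)

Γ ≈ 0.529 − j0.235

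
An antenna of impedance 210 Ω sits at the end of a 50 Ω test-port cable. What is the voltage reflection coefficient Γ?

Γ = (Z_L − Z_0)/(Z_L + Z_0) = (210 − 50)/(210 + 50) = 160/260

Γ = 0.615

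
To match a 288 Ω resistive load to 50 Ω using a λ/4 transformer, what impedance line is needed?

Z_qwt ≈ 120 Ω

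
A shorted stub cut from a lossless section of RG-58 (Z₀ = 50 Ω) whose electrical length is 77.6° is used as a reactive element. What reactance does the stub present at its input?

tan(βl) = 4.55
For a shorted stub, Z_in = jZ_0·tan(βl)

X_in ≈ 227 Ω (inductive)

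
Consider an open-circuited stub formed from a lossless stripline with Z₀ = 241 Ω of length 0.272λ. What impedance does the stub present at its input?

Z_in ≈ +j33.5 Ω

βl = 2π × 0.272 = 97.9°
tan(βl) = -7.19
For an open-circuited stub, Z_in = −jZ_0·cot(βl) = −jZ_0/tan(βl)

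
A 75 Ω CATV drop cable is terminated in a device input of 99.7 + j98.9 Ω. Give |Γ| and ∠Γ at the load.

Γ = (Z_L − Z_0)/(Z_L + Z_0) = (24.7 + j98.9)/(174.7 + j98.9)
|Γ| = 102/201 = 0.508

Γ ≈ 0.508 ∠ 46.5°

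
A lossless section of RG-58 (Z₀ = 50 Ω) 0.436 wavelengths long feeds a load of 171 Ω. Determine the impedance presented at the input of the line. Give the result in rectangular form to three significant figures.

Z_in ≈ 64.8 + j73 Ω

βl = 2π × 0.436 = 157°
tan(βl) = tan(157°) = -0.425
Z_in = Z_0·(Z_L + jZ_0·tanβl)/(Z_0 + jZ_L·tanβl)
     = 50·(171 − j21.3)/(50 − j72.7)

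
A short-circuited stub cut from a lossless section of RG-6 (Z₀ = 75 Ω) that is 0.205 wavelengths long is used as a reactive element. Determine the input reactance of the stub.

βl = 2π × 0.205 = 73.8°
tan(βl) = 3.44
For a short-circuited stub, Z_in = jZ_0·tan(βl)

X_in ≈ 258 Ω (inductive)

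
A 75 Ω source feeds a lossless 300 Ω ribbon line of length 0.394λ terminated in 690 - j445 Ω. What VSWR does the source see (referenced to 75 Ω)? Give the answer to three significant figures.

VSWR ≈ 11.4

βl = 2π × 0.394 = 142°
tan(βl) = -0.786
Z_in = Z_0·(Z_L + jZ_0·tanβl)/(Z_0 + jZ_L·tanβl) = 339 + j413 Ω
Γ_s = (Z_in − Z_s)/(Z_in + Z_s) = (264 + j413)/(414 + j413), |Γ_s| = 0.838
VSWR = (1 + |Γ_s|)/(1 − |Γ_s|)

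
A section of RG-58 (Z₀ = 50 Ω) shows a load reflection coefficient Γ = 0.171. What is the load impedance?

Z_L = Z_0·(1 + Γ)/(1 − Γ) = 50·(1.17)/(0.829)

Z_L ≈ 70.6 Ω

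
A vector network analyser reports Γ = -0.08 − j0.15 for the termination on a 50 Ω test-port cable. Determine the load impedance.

Z_L ≈ 40.8 − j12.6 Ω

Z_L = Z_0·(1 + Γ)/(1 − Γ) = 50·(0.92 − j0.15)/(1.08 + j0.15)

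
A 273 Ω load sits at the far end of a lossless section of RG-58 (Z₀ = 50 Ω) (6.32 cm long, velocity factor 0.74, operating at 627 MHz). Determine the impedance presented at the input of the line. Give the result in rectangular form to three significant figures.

λ = v/f = 0.74·c / 627 MHz = 0.354 m
βl = 2π·l/λ = 2π × 0.178 = 64.3°
tan(βl) = tan(64.3°) = 2.07
Z_in = Z_0·(Z_L + jZ_0·tanβl)/(Z_0 + jZ_L·tanβl)
     = 50·(273 + j104)/(50 + j566)

Z_in ≈ 11.2 − j23.1 Ω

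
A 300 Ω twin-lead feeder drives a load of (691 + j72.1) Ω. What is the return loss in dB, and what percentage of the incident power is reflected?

RL ≈ 7.96 dB; 16% of incident power reflected

Γ = (391 + j72.1)/(991 + j72.1), |Γ| = 0.4
RL = −20·log₁₀(0.4) = 7.96 dB
P_refl/P_inc = |Γ|² = 0.16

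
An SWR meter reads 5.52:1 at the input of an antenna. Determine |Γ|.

|Γ| ≈ 0.693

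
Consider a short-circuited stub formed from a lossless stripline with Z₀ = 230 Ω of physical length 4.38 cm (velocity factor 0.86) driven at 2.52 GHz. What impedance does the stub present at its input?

Z_in ≈ −j112 Ω

λ = v/f = 0.86·c / 2.52 GHz = 0.102 m
βl = 2π·l/λ = 2π × 0.428 = 154°
tan(βl) = -0.487
For a short-circuited stub, Z_in = jZ_0·tan(βl)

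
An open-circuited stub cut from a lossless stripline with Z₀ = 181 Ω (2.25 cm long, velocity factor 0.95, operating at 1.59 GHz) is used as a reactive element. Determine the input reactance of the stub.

λ = v/f = 0.95·c / 1.59 GHz = 0.179 m
βl = 2π·l/λ = 2π × 0.126 = 45.2°
tan(βl) = 1.01
For an open-circuited stub, Z_in = −jZ_0·cot(βl) = −jZ_0/tan(βl)

X_in ≈ -180 Ω (capacitive)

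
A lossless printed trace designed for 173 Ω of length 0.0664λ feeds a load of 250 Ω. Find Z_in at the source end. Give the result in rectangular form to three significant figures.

βl = 2π × 0.0664 = 23.9°
tan(βl) = tan(23.9°) = 0.443
Z_in = Z_0·(Z_L + jZ_0·tanβl)/(Z_0 + jZ_L·tanβl)
     = 173·(250 + j76.7)/(173 + j111)

Z_in ≈ 212 − j59.2 Ω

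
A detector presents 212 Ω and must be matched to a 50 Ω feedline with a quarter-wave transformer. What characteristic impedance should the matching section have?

Z_qwt = √(Z_0·R_L) = √(50 × 212) = √10600

Z_qwt ≈ 103 Ω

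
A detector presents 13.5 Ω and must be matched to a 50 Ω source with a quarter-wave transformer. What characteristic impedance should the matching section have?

Z_qwt ≈ 26 Ω

Z_qwt = √(Z_0·R_L) = √(50 × 13.5) = √675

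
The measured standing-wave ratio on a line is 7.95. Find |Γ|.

|Γ| = (S − 1)/(S + 1) = (7.95 − 1)/(7.95 + 1) = 6.95/8.95

|Γ| ≈ 0.777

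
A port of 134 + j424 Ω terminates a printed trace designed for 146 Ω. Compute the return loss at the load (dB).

RL ≈ 1.57 dB

Γ = (-12 + j424)/(280 + j424), |Γ| = 0.835
RL = −20·log₁₀|Γ| = −20·log₁₀(0.835)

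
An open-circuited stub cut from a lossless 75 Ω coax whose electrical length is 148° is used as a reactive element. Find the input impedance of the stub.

tan(βl) = -0.625
For an open-circuited stub, Z_in = −jZ_0·cot(βl) = −jZ_0/tan(βl)

Z_in ≈ +j120 Ω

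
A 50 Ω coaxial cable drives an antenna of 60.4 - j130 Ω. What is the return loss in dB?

RL ≈ 2.33 dB

Γ = (10.4 − j130)/(110.4 − j130), |Γ| = 0.765
RL = −20·log₁₀|Γ| = −20·log₁₀(0.765)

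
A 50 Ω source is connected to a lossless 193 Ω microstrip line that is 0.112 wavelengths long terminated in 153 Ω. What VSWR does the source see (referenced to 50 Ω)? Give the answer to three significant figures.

VSWR ≈ 3.83

βl = 2π × 0.112 = 40.3°
tan(βl) = 0.849
Z_in = Z_0·(Z_L + jZ_0·tanβl)/(Z_0 + jZ_L·tanβl) = 181 + j41.9 Ω
Γ_s = (Z_in − Z_s)/(Z_in + Z_s) = (131 + j41.9)/(231 + j41.9), |Γ_s| = 0.586
VSWR = (1 + |Γ_s|)/(1 − |Γ_s|)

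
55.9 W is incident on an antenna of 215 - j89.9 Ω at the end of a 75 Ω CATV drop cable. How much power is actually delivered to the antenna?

|Γ| = |(140 − j89.9)/(290 − j89.9)| = 0.548
|Γ|² = 0.3
P_refl = |Γ|²·P_inc = 16.8 W, P_del = (1 − |Γ|²)·P_inc = 39.1 W

P_delivered ≈ 39.1 W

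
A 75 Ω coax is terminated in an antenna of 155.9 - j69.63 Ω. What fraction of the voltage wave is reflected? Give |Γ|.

Γ = (Z_L − Z_0)/(Z_L + Z_0) = (80.9 − j69.63)/(230.9 − j69.63)
|Γ| = 107/241

|Γ| ≈ 0.443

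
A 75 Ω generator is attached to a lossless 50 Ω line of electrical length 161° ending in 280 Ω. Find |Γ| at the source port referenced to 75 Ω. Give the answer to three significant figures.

tan(βl) = -0.344
Z_in = Z_0·(Z_L + jZ_0·tanβl)/(Z_0 + jZ_L·tanβl) = 66.4 + j111 Ω
Γ_s = (Z_in − Z_s)/(Z_in + Z_s) = (-8.62 + j111)/(141 + j111), |Γ_s| = 0.619

|Γ| ≈ 0.619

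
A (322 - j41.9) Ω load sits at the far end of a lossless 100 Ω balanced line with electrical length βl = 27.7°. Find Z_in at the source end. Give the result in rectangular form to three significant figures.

tan(βl) = tan(27.7°) = 0.525
Z_in = Z_0·(Z_L + jZ_0·tanβl)/(Z_0 + jZ_L·tanβl)
     = 100·(322 + j10.6)/(122 + j169)

Z_in ≈ 94.5 − j122 Ω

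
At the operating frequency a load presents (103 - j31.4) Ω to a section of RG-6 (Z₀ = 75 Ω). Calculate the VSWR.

VSWR ≈ 1.61

Γ = (Z_L − Z_0)/(Z_L + Z_0) = (28 − j31.4)/(178 − j31.4)
|Γ| = 42.1/181 = 0.233
VSWR = (1 + |Γ|)/(1 − |Γ|) = 1.23/0.767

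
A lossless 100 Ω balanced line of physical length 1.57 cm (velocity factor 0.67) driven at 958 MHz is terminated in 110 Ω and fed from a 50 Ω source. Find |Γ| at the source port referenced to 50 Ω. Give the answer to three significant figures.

|Γ| ≈ 0.36

λ = v/f = 0.67·c / 958 MHz = 0.21 m
βl = 2π·l/λ = 2π × 0.0748 = 26.9°
tan(βl) = 0.508
Z_in = Z_0·(Z_L + jZ_0·tanβl)/(Z_0 + jZ_L·tanβl) = 105 − j8.13 Ω
Γ_s = (Z_in − Z_s)/(Z_in + Z_s) = (55.5 − j8.13)/(155 − j8.13), |Γ_s| = 0.36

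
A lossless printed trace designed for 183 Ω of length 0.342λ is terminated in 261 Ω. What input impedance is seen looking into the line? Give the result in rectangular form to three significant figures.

Z_in ≈ 151 + j50.2 Ω

βl = 2π × 0.342 = 123°
tan(βl) = tan(123°) = -1.53
Z_in = Z_0·(Z_L + jZ_0·tanβl)/(Z_0 + jZ_L·tanβl)
     = 183·(261 − j281)/(183 − j400)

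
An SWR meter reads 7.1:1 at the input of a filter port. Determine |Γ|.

|Γ| = (S − 1)/(S + 1) = (7.1 − 1)/(7.1 + 1) = 6.1/8.1

|Γ| ≈ 0.753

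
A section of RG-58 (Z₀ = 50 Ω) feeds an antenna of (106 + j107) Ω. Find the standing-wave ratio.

Γ = (Z_L − Z_0)/(Z_L + Z_0) = (56 + j107)/(156 + j107)
|Γ| = 121/189 = 0.638
VSWR = (1 + |Γ|)/(1 − |Γ|) = 1.64/0.362

VSWR ≈ 4.53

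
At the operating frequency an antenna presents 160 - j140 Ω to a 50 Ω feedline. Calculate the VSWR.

Γ = (Z_L − Z_0)/(Z_L + Z_0) = (110 − j140)/(210 − j140)
|Γ| = 178/252 = 0.705
VSWR = (1 + |Γ|)/(1 − |Γ|) = 1.71/0.295

VSWR ≈ 5.79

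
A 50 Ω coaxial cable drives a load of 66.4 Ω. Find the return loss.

RL ≈ 17 dB

Γ = (66.4 − 50)/(66.4 + 50) = 0.141
RL = −20·log₁₀|Γ| = −20·log₁₀(0.141)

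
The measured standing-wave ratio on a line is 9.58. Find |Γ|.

|Γ| = (S − 1)/(S + 1) = (9.58 − 1)/(9.58 + 1) = 8.58/10.6

|Γ| ≈ 0.811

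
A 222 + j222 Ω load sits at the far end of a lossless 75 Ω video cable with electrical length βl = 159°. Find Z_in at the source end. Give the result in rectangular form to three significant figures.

Z_in ≈ 43.5 + j114 Ω

tan(βl) = tan(159°) = -0.384
Z_in = Z_0·(Z_L + jZ_0·tanβl)/(Z_0 + jZ_L·tanβl)
     = 75·(222 + j193)/(160 − j85.2)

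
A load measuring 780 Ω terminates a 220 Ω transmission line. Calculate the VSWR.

For a purely resistive load, VSWR = R_L/Z_0 or Z_0/R_L (whichever > 1) = 780/220

VSWR ≈ 3.55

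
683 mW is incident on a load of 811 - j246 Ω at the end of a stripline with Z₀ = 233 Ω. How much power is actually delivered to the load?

|Γ| = |(578 − j246)/(1044 − j246)| = 0.586
|Γ|² = 0.343
P_refl = |Γ|²·P_inc = 234 mW, P_del = (1 − |Γ|²)·P_inc = 449 mW

P_delivered ≈ 449 mW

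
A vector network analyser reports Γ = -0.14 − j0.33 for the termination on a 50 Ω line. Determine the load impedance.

Z_L ≈ 30.9 − j23.4 Ω

Z_L = Z_0·(1 + Γ)/(1 − Γ) = 50·(0.86 − j0.33)/(1.14 + j0.33)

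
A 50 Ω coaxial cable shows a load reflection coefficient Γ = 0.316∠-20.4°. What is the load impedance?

Z_L ≈ 88.7 − j21.7 Ω

Z_L = Z_0·(1 + Γ)/(1 − Γ) = 50·(1.3 − j0.11)/(0.704 + j0.11)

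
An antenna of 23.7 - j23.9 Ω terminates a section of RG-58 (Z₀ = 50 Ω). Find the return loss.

RL ≈ 6.77 dB

Γ = (-26.3 − j23.9)/(73.7 − j23.9), |Γ| = 0.459
RL = −20·log₁₀|Γ| = −20·log₁₀(0.459)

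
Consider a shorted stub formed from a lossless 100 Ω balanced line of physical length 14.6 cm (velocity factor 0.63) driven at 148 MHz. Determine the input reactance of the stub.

λ = v/f = 0.63·c / 148 MHz = 1.28 m
βl = 2π·l/λ = 2π × 0.114 = 41.2°
tan(βl) = 0.874
For a shorted stub, Z_in = jZ_0·tan(βl)

X_in ≈ 87.4 Ω (inductive)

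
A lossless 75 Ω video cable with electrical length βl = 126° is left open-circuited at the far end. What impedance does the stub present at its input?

Z_in ≈ +j54.5 Ω

tan(βl) = -1.38
For an open-circuited stub, Z_in = −jZ_0·cot(βl) = −jZ_0/tan(βl)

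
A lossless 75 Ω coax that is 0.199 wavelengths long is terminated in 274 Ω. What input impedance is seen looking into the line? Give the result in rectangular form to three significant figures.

Z_in ≈ 22.6 − j22.8 Ω

βl = 2π × 0.199 = 71.6°
tan(βl) = tan(71.6°) = 3.01
Z_in = Z_0·(Z_L + jZ_0·tanβl)/(Z_0 + jZ_L·tanβl)
     = 75·(274 + j226)/(75 + j826)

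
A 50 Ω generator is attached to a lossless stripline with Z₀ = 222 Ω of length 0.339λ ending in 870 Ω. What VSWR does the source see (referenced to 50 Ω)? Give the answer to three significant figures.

βl = 2π × 0.339 = 122°
tan(βl) = -1.6
Z_in = Z_0·(Z_L + jZ_0·tanβl)/(Z_0 + jZ_L·tanβl) = 76.9 + j127 Ω
Γ_s = (Z_in − Z_s)/(Z_in + Z_s) = (26.9 + j127)/(127 + j127), |Γ_s| = 0.722
VSWR = (1 + |Γ_s|)/(1 − |Γ_s|)

VSWR ≈ 6.2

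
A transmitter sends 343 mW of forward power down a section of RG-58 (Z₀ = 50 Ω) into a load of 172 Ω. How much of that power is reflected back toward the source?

P_reflected ≈ 104 mW

Γ = (172 − 50)/(172 + 50) = 0.55
|Γ|² = 0.302
P_refl = |Γ|²·P_inc = 104 mW, P_del = (1 − |Γ|²)·P_inc = 239 mW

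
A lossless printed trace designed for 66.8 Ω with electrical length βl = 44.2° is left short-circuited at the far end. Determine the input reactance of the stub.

X_in ≈ 65 Ω (inductive)

tan(βl) = 0.972
For a short-circuited stub, Z_in = jZ_0·tan(βl)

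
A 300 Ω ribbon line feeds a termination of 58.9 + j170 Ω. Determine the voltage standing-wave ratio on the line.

VSWR ≈ 6.78

Γ = (Z_L − Z_0)/(Z_L + Z_0) = (-241.1 + j170)/(358.9 + j170)
|Γ| = 295/397 = 0.743
VSWR = (1 + |Γ|)/(1 − |Γ|) = 1.74/0.257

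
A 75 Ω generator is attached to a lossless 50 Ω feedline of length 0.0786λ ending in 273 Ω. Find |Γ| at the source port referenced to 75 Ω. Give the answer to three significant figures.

|Γ| ≈ 0.648

βl = 2π × 0.0786 = 28.3°
tan(βl) = 0.538
Z_in = Z_0·(Z_L + jZ_0·tanβl)/(Z_0 + jZ_L·tanβl) = 36.5 − j80.4 Ω
Γ_s = (Z_in − Z_s)/(Z_in + Z_s) = (-38.5 − j80.4)/(112 − j80.4), |Γ_s| = 0.648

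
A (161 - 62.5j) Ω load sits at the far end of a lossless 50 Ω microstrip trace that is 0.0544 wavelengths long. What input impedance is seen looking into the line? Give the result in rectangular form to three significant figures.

βl = 2π × 0.0544 = 19.6°
tan(βl) = tan(19.6°) = 0.356
Z_in = Z_0·(Z_L + jZ_0·tanβl)/(Z_0 + jZ_L·tanβl)
     = 50·(161 − j44.7)/(72.2 + j57.3)

Z_in ≈ 53.4 − j73.3 Ω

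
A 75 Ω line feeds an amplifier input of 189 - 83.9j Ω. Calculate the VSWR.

VSWR ≈ 3.09

Γ = (Z_L − Z_0)/(Z_L + Z_0) = (114 − j83.9)/(264 − j83.9)
|Γ| = 142/277 = 0.511
VSWR = (1 + |Γ|)/(1 − |Γ|) = 1.51/0.489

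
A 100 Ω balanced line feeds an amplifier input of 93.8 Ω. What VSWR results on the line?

For a purely resistive load, VSWR = R_L/Z_0 or Z_0/R_L (whichever > 1) = 100/93.8

VSWR ≈ 1.07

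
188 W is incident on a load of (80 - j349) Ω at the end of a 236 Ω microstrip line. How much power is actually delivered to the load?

P_delivered ≈ 64.1 W

|Γ| = |(-156 − j349)/(316 − j349)| = 0.812
|Γ|² = 0.659
P_refl = |Γ|²·P_inc = 124 W, P_del = (1 − |Γ|²)·P_inc = 64.1 W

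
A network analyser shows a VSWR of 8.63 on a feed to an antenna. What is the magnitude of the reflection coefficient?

|Γ| ≈ 0.792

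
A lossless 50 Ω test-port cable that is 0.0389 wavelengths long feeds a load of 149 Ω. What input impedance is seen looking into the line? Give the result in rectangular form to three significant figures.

Z_in ≈ 102 − j63.3 Ω

βl = 2π × 0.0389 = 14°
tan(βl) = tan(14°) = 0.249
Z_in = Z_0·(Z_L + jZ_0·tanβl)/(Z_0 + jZ_L·tanβl)
     = 50·(149 + j12.5)/(50 + j37.2)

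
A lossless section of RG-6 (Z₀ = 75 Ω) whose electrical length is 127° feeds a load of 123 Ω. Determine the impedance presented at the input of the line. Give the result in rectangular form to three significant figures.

tan(βl) = tan(127°) = -1.33
Z_in = Z_0·(Z_L + jZ_0·tanβl)/(Z_0 + jZ_L·tanβl)
     = 75·(123 − j99.5)/(75 − j163)

Z_in ≈ 59.2 + j29.3 Ω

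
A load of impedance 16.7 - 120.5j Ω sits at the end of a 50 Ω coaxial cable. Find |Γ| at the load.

|Γ| ≈ 0.908

Γ = (Z_L − Z_0)/(Z_L + Z_0) = (-33.3 − j120.5)/(66.7 − j120.5)
|Γ| = 125/138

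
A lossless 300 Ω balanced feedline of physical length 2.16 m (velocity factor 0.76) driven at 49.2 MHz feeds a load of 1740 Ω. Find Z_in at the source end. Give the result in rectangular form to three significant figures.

Z_in ≈ 708 + j823 Ω

λ = v/f = 0.76·c / 49.2 MHz = 4.63 m
βl = 2π·l/λ = 2π × 0.466 = 168°
tan(βl) = tan(168°) = -0.216
Z_in = Z_0·(Z_L + jZ_0·tanβl)/(Z_0 + jZ_L·tanβl)
     = 300·(1740 − j64.9)/(300 − j376)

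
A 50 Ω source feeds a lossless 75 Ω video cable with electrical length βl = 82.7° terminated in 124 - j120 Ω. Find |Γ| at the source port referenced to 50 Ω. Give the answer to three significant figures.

tan(βl) = 7.81
Z_in = Z_0·(Z_L + jZ_0·tanβl)/(Z_0 + jZ_L·tanβl) = 22 + j13.4 Ω
Γ_s = (Z_in − Z_s)/(Z_in + Z_s) = (-28 + j13.4)/(72 + j13.4), |Γ_s| = 0.423

|Γ| ≈ 0.423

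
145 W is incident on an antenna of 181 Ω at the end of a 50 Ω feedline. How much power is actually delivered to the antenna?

Γ = (181 − 50)/(181 + 50) = 0.567
|Γ|² = 0.322
P_refl = |Γ|²·P_inc = 46.6 W, P_del = (1 − |Γ|²)·P_inc = 98.4 W

P_delivered ≈ 98.4 W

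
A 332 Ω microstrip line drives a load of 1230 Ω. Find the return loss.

RL ≈ 4.81 dB

Γ = (1230 − 332)/(1230 + 332) = 0.575
RL = −20·log₁₀|Γ| = −20·log₁₀(0.575)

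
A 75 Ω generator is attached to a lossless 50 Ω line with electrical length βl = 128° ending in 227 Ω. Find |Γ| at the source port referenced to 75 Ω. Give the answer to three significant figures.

tan(βl) = -1.28
Z_in = Z_0·(Z_L + jZ_0·tanβl)/(Z_0 + jZ_L·tanβl) = 17.2 + j36.1 Ω
Γ_s = (Z_in − Z_s)/(Z_in + Z_s) = (-57.8 + j36.1)/(92.2 + j36.1), |Γ_s| = 0.688

|Γ| ≈ 0.688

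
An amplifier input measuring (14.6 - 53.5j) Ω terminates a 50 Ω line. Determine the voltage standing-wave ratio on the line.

VSWR ≈ 7.5

Γ = (Z_L − Z_0)/(Z_L + Z_0) = (-35.4 − j53.5)/(64.6 − j53.5)
|Γ| = 64.2/83.9 = 0.765
VSWR = (1 + |Γ|)/(1 − |Γ|) = 1.76/0.235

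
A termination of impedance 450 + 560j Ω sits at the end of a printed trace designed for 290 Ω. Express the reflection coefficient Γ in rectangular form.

Γ = (Z_L − Z_0)/(Z_L + Z_0) = (160 + j560)/(740 + j560)

Γ ≈ 0.502 + j0.377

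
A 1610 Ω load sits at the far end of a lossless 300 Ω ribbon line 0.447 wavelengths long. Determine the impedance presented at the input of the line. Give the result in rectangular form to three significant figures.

βl = 2π × 0.447 = 161°
tan(βl) = tan(161°) = -0.346
Z_in = Z_0·(Z_L + jZ_0·tanβl)/(Z_0 + jZ_L·tanβl)
     = 300·(1610 − j104)/(300 − j557)

Z_in ≈ 405 + j649 Ω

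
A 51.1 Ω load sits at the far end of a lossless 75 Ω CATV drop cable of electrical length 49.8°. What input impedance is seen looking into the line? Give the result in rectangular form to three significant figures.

Z_in ≈ 74.3 + j28.8 Ω

tan(βl) = tan(49.8°) = 1.18
Z_in = Z_0·(Z_L + jZ_0·tanβl)/(Z_0 + jZ_L·tanβl)
     = 75·(51.1 + j88.8)/(75 + j60.5)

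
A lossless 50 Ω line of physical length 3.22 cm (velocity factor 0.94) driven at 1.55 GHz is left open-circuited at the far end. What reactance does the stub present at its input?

λ = v/f = 0.94·c / 1.55 GHz = 0.182 m
βl = 2π·l/λ = 2π × 0.177 = 63.7°
tan(βl) = 2.02
For an open-circuited stub, Z_in = −jZ_0·cot(βl) = −jZ_0/tan(βl)

X_in ≈ -24.7 Ω (capacitive)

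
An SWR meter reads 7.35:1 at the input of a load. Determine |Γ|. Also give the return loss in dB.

|Γ| = (S − 1)/(S + 1) = (7.35 − 1)/(7.35 + 1) = 6.35/8.35
RL = −20·log₁₀|Γ| = −20·log₁₀(0.76)

|Γ| ≈ 0.76; return loss ≈ 2.38 dB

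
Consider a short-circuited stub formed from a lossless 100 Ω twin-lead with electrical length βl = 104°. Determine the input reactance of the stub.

X_in ≈ -401 Ω (capacitive)

tan(βl) = -4.01
For a short-circuited stub, Z_in = jZ_0·tan(βl)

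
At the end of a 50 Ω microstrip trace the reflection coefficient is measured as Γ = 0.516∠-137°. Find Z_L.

Z_L = Z_0·(1 + Γ)/(1 − Γ) = 50·(0.623 − j0.352)/(1.38 + j0.352)

Z_L ≈ 18.2 − j17.4 Ω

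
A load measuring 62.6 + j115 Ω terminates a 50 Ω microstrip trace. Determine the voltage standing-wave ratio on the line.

VSWR ≈ 6.11

Γ = (Z_L − Z_0)/(Z_L + Z_0) = (12.6 + j115)/(112.6 + j115)
|Γ| = 116/161 = 0.719
VSWR = (1 + |Γ|)/(1 − |Γ|) = 1.72/0.281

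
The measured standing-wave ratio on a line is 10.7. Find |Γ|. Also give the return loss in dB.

|Γ| = (S − 1)/(S + 1) = (10.7 − 1)/(10.7 + 1) = 9.7/11.7
RL = −20·log₁₀|Γ| = −20·log₁₀(0.829)

|Γ| ≈ 0.829; return loss ≈ 1.63 dB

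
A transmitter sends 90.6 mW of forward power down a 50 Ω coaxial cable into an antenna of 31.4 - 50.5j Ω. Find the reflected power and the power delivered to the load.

|Γ| = |(-18.6 − j50.5)/(81.4 − j50.5)| = 0.562
|Γ|² = 0.316
P_refl = |Γ|²·P_inc = 28.6 mW, P_del = (1 − |Γ|²)·P_inc = 62 mW

P_reflected ≈ 28.6 mW; P_delivered ≈ 62 mW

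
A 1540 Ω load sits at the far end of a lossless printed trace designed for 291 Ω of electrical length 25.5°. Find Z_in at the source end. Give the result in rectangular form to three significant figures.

Z_in ≈ 256 − j509 Ω

tan(βl) = tan(25.5°) = 0.477
Z_in = Z_0·(Z_L + jZ_0·tanβl)/(Z_0 + jZ_L·tanβl)
     = 291·(1540 + j139)/(291 + j735)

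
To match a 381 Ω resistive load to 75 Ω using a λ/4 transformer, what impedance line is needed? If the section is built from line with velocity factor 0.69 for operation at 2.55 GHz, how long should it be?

Z_qwt = √(Z_0·R_L) = √(75 × 381) = √28580
λ = 0.69·c/f = 0.0812 m, so l = λ/4 = 0.0203 m

Z_qwt ≈ 169 Ω; length ≈ 2.03 cm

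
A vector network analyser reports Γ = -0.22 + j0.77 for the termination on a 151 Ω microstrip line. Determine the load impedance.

Z_L = Z_0·(1 + Γ)/(1 − Γ) = 151·(0.78 + j0.77)/(1.22 − j0.77)

Z_L ≈ 26 + j112 Ω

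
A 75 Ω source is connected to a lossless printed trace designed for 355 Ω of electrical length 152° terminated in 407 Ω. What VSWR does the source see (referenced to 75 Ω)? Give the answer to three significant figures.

VSWR ≈ 5.14

tan(βl) = -0.532
Z_in = Z_0·(Z_L + jZ_0·tanβl)/(Z_0 + jZ_L·tanβl) = 381 + j43.3 Ω
Γ_s = (Z_in − Z_s)/(Z_in + Z_s) = (306 + j43.3)/(456 + j43.3), |Γ_s| = 0.674
VSWR = (1 + |Γ_s|)/(1 − |Γ_s|)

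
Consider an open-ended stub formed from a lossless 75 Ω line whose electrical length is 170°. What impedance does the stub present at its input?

tan(βl) = -0.176
For an open-ended stub, Z_in = −jZ_0·cot(βl) = −jZ_0/tan(βl)

Z_in ≈ +j425 Ω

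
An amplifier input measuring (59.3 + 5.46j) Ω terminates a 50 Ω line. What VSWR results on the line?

Γ = (Z_L − Z_0)/(Z_L + Z_0) = (9.3 + j5.46)/(109.3 + j5.46)
|Γ| = 10.8/109 = 0.0985
VSWR = (1 + |Γ|)/(1 − |Γ|) = 1.1/0.901

VSWR ≈ 1.22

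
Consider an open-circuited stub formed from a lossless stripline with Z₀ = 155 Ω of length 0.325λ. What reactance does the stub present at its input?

X_in ≈ 79 Ω (inductive)

βl = 2π × 0.325 = 117°
tan(βl) = -1.96
For an open-circuited stub, Z_in = −jZ_0·cot(βl) = −jZ_0/tan(βl)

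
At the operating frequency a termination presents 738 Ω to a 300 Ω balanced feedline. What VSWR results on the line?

VSWR ≈ 2.46

Γ = (738 − 300)/(738 + 300) = 0.422
VSWR = (1 + 0.422)/(1 − 0.422)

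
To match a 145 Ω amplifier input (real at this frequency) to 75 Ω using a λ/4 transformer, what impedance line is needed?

Z_qwt ≈ 104 Ω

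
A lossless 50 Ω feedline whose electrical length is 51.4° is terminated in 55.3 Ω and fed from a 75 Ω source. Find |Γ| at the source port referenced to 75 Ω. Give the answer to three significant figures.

tan(βl) = 1.25
Z_in = Z_0·(Z_L + jZ_0·tanβl)/(Z_0 + jZ_L·tanβl) = 48.7 − j4.79 Ω
Γ_s = (Z_in − Z_s)/(Z_in + Z_s) = (-26.3 − j4.79)/(124 − j4.79), |Γ_s| = 0.216

|Γ| ≈ 0.216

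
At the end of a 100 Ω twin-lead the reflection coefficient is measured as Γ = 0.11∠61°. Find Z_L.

Z_L ≈ 109 + j21.3 Ω

Z_L = Z_0·(1 + Γ)/(1 − Γ) = 100·(1.05 + j0.0962)/(0.947 − j0.0962)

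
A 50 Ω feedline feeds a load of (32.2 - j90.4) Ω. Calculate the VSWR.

VSWR ≈ 7.13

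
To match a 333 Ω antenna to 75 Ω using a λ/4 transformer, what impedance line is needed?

Z_qwt = √(Z_0·R_L) = √(75 × 333) = √24980

Z_qwt ≈ 158 Ω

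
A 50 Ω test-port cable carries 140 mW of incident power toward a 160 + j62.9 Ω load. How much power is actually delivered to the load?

P_delivered ≈ 93.2 mW

|Γ| = |(110 + j62.9)/(210 + j62.9)| = 0.578
|Γ|² = 0.334
P_refl = |Γ|²·P_inc = 46.8 mW, P_del = (1 − |Γ|²)·P_inc = 93.2 mW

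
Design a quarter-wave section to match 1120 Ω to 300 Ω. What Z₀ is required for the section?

Z_qwt ≈ 580 Ω

Z_qwt = √(Z_0·R_L) = √(300 × 1120) = √336000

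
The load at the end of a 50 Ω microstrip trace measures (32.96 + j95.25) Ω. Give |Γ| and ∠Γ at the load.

Γ = (Z_L − Z_0)/(Z_L + Z_0) = (-17.04 + j95.25)/(82.96 + j95.25)
|Γ| = 96.8/126 = 0.766

Γ ≈ 0.766 ∠ 51.2°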